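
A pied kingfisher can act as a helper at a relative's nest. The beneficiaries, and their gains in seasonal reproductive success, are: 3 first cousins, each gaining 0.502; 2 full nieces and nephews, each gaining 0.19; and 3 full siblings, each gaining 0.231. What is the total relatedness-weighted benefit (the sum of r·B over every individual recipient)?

r to a first cousin = 0.125 (first cousins share one grandparent pair — two paths of length 4: r = 2·(1/2)^4 = 1/8).
r to a full niece or nephew = 1/4 (full aunt/uncle↔niece/nephew: two paths of length 3 through the shared grandparent pair: r = 2·(1/2)^3 = 1/4).
r to a full sibling = 0.5 (full sibs share both parents — two paths of length 2: r = 2·(1/2)^2 = 1/2).
Summing one r·B term per recipient: 3·0.125·0.502 + 2·0.25·0.19 + 3·0.5·0.231 = 0.62975.

0.62975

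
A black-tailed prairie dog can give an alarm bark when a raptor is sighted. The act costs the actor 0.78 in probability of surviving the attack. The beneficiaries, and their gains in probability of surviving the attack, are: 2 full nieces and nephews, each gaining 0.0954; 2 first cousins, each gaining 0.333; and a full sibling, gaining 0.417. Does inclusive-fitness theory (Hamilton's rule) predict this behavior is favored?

No

Hamilton's rule: the trait is favored when the sum of r·B over every recipient exceeds the actor's cost C.
r to a full niece or nephew = 1/4 (full aunt/uncle↔niece/nephew: two paths of length 3 through the shared grandparent pair: r = 2·(1/2)^3 = 1/4).
r to a first cousin = 0.125 (first cousins share one grandparent pair — two paths of length 4: r = 2·(1/2)^4 = 1/8).
r to a full sibling = 0.5 (full sibs share both parents — two paths of length 2: r = 2·(1/2)^2 = 1/2).
Summing one r·B term per recipient: 2·0.25·0.0954 + 2·0.125·0.333 + 1·0.5·0.417 = 0.33945.
0.33945 < 0.78: the indirect benefit is less than the cost.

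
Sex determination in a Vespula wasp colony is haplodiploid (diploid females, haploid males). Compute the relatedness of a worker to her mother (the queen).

0.5

One meiotic link between diploid queen and diploid daughter: r = 1/2.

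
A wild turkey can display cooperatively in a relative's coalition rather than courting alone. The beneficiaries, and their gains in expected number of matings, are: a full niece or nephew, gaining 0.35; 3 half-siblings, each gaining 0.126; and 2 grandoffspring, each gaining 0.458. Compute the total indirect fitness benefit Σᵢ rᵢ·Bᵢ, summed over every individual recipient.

0.411

r to a full niece or nephew = 1/4 (full aunt/uncle↔niece/nephew: two paths of length 3 through the shared grandparent pair: r = 2·(1/2)^3 = 1/4).
r to a half-sibling = 1/4 (half-sibs share one parent — one path of length 2: r = (1/2)^2 = 1/4).
r to a grandoffspring = 1/4 (two parent–offspring links: r = (1/2)^2 = 1/4).
Summing one r·B term per recipient: 1·0.25·0.35 + 3·0.25·0.126 + 2·0.25·0.458 = 0.411.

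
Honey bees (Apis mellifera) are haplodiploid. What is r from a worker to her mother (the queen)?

0.5

One meiotic link between diploid queen and diploid daughter: r = 1/2.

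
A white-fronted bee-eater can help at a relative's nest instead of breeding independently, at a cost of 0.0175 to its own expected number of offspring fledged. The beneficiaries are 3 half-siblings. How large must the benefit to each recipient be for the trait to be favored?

0.0233

r to a half-sibling = 1/4 (half-sibs share one parent — one path of length 2: r = (1/2)^2 = 1/4).
Hamilton's rule with n recipients of equal r: n·r·B > C, so B > C/(n·r) = 0.0175/(3·0.25) = 0.0233.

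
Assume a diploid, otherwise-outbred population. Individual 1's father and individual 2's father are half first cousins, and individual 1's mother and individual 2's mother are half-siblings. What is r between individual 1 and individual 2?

Relatedness sums over independent paths through distinct common ancestors.
Individual 1 and individual 2 are related in two ways: half second cousins through their fathers (r = 1/64) and half first cousins through their mothers (r = 1/16).
r = 1/64 + 1/16 = 0.078125.

0.078125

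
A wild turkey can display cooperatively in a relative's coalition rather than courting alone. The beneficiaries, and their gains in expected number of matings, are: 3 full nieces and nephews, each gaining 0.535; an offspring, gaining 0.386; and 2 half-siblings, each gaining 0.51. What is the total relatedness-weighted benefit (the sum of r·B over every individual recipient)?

0.84925

r to a full niece or nephew = 1/4 (full aunt/uncle↔niece/nephew: two paths of length 3 through the shared grandparent pair: r = 2·(1/2)^3 = 1/4).
r to an offspring = 0.5 (one parent–offspring link: r = (1/2)^1 = 1/2).
r to a half-sibling = 1/4 (half-sibs share one parent — one path of length 2: r = (1/2)^2 = 1/4).
Summing one r·B term per recipient: 3·0.25·0.535 + 1·0.5·0.386 + 2·0.25·0.51 = 0.84925.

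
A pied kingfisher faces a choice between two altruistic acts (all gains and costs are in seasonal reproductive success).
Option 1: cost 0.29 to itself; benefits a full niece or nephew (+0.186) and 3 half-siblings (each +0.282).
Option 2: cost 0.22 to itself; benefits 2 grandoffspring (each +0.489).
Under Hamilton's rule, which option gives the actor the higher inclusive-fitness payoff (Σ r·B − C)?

Option 1: r to a full niece or nephew = 0.25.
Option 1: r to a half-sibling = 0.25.
Option 1: Σ r·B − C = (1·0.25·0.186 + 3·0.25·0.282) − 0.29 = -0.032.
Option 2: r to a grandoffspring = 0.25.
Option 2: Σ r·B − C = (2·0.25·0.489) − 0.22 = 0.0245.
Option 2 has the higher net inclusive-fitness payoff.

Option 2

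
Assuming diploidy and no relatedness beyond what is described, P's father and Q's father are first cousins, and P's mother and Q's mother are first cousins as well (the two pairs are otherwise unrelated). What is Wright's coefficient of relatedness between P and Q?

0.0625

With two independent routes of shared ancestry, r is the sum of the two contributions.
P and Q are related in two ways: second cousins through their fathers (r = 1/32) and second cousins through their mothers (r = 1/32).
r = 1/32 + 1/32 = 1/16 = 0.0625.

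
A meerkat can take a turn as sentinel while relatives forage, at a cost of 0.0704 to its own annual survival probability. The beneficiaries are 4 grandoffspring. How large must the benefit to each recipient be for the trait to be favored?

r to a grandoffspring = 1/4 (two parent–offspring links: r = (1/2)^2 = 1/4).
Hamilton's rule with n recipients of equal r: n·r·B > C, so B > C/(n·r) = 0.0704/(4·0.25) = 0.0704.

0.0704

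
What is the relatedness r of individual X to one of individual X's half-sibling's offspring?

Each parent–offspring link contributes a factor of 1/2, and independent paths through distinct common ancestors add.
Half-aunt/uncle↔niece/nephew: one path of length 3: r = (1/2)^3 = 1/8.

0.125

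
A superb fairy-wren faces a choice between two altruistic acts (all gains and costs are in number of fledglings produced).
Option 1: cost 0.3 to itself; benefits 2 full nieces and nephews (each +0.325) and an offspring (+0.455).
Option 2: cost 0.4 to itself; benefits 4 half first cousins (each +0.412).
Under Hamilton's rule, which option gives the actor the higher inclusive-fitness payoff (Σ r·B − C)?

Option 1: r to a full niece or nephew = 0.25.
Option 1: r to an offspring = 0.5.
Option 1: Σ r·B − C = (2·0.25·0.325 + 1·0.5·0.455) − 0.3 = 0.09.
Option 2: r to a half first cousin = 0.0625.
Option 2: Σ r·B − C = (4·0.0625·0.412) − 0.4 = -0.297.
Option 1 has the higher net inclusive-fitness payoff.

Option 1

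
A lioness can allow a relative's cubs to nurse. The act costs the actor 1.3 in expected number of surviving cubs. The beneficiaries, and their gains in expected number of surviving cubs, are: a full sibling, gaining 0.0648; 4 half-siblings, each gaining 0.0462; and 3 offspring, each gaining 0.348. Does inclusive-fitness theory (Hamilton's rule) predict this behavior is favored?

No

Hamilton's rule: the trait is favored when the sum of r·B over every recipient exceeds the actor's cost C.
r to a full sibling = 0.5 (full sibs share both parents — two paths of length 2: r = 2·(1/2)^2 = 1/2).
r to a half-sibling = 0.25 (half-sibs share one parent — one path of length 2: r = (1/2)^2 = 1/4).
r to an offspring = 1/2 (one parent–offspring link: r = (1/2)^1 = 1/2).
Summing one r·B term per recipient: 1·0.5·0.0648 + 4·0.25·0.0462 + 3·0.5·0.348 = 0.6006.
0.6006 < 1.3: the indirect benefit is less than the cost.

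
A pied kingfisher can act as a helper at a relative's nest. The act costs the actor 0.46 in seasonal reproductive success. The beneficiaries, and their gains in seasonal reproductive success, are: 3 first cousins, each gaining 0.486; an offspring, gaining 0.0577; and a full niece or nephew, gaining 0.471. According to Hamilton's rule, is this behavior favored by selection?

Hamilton's rule: the trait is favored when the sum of r·B over every recipient exceeds the actor's cost C.
r to a first cousin = 0.125 (first cousins share one grandparent pair — two paths of length 4: r = 2·(1/2)^4 = 1/8).
r to an offspring = 1/2 (one parent–offspring link: r = (1/2)^1 = 1/2).
r to a full niece or nephew = 0.25 (full aunt/uncle↔niece/nephew: two paths of length 3 through the shared grandparent pair: r = 2·(1/2)^3 = 1/4).
Summing one r·B term per recipient: 3·0.125·0.486 + 1·0.5·0.0577 + 1·0.25·0.471 = 0.32885.
0.32885 < 0.46: the indirect benefit is less than the cost.

No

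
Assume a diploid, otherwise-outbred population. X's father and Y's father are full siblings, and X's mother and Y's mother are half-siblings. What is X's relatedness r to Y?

0.1875

Relatedness sums over independent paths through distinct common ancestors.
X and Y are related in two ways: first cousins through their fathers (r = 1/8) and half first cousins through their mothers (r = 1/16).
r = 1/8 + 1/16 = 0.1875.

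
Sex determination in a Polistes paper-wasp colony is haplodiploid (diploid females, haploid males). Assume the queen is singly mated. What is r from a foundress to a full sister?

Haplodiploid full sisters inherit their father's entire haploid genome identically (contributing 1/2) and on average half of their mother's contribution (1/2 · 1/2 = 1/4); r = 1/2 + 1/4 = 3/4.

0.75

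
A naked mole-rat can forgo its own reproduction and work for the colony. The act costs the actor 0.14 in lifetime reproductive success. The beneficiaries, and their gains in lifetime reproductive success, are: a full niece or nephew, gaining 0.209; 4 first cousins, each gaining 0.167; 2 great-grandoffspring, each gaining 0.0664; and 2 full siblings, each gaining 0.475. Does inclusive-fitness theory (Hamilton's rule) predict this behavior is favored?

Yes

Hamilton's rule: the trait is favored when the sum of r·B over every recipient exceeds the actor's cost C.
r to a full niece or nephew = 1/4 (full aunt/uncle↔niece/nephew: two paths of length 3 through the shared grandparent pair: r = 2·(1/2)^3 = 1/4).
r to a first cousin = 0.125 (first cousins share one grandparent pair — two paths of length 4: r = 2·(1/2)^4 = 1/8).
r to a great-grandoffspring = 1/8 (three parent–offspring links: r = (1/2)^3 = 1/8).
r to a full sibling = 1/2 (full sibs share both parents — two paths of length 2: r = 2·(1/2)^2 = 1/2).
Summing one r·B term per recipient: 1·0.25·0.209 + 4·0.125·0.167 + 2·0.125·0.0664 + 2·0.5·0.475 = 0.62735.
0.62735 > 0.14: the indirect benefit exceeds the cost.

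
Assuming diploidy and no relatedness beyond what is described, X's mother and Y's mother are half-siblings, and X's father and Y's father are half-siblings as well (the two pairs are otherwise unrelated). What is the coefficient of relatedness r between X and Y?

0.125

With two independent routes of shared ancestry, r is the sum of the two contributions.
X and Y are related in two ways: half first cousins through their mothers (r = 1/16) and half first cousins through their fathers (r = 1/16).
r = 1/16 + 1/16 = 0.125.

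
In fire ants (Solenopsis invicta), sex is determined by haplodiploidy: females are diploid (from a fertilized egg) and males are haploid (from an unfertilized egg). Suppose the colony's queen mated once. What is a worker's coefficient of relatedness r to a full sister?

0.75

Haplodiploid full sisters inherit their father's entire haploid genome identically (contributing 1/2) and on average half of their mother's contribution (1/2 · 1/2 = 1/4); r = 1/2 + 1/4 = 3/4.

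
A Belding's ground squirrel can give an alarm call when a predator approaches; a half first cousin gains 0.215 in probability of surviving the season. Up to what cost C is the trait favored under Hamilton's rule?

0.0134375

r to a half first cousin = 1/16 (half first cousins share one grandparent — one path of length 4: r = (1/2)^4 = 1/16).
Hamilton's rule: n·r·B > C, so the trait is favored while C < n·r·B = 1·0.0625·0.215 = 0.0134375.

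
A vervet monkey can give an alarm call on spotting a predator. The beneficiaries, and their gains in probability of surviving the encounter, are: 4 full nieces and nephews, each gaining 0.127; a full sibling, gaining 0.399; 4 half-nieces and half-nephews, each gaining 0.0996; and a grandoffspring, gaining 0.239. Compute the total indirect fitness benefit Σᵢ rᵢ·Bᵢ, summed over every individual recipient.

r to a full niece or nephew = 1/4 (full aunt/uncle↔niece/nephew: two paths of length 3 through the shared grandparent pair: r = 2·(1/2)^3 = 1/4).
r to a full sibling = 0.5 (full sibs share both parents — two paths of length 2: r = 2·(1/2)^2 = 1/2).
r to a half-niece or half-nephew = 1/8 (half-aunt/uncle↔niece/nephew: one path of length 3: r = (1/2)^3 = 1/8).
r to a grandoffspring = 0.25 (two parent–offspring links: r = (1/2)^2 = 1/4).
Summing one r·B term per recipient: 4·0.25·0.127 + 1·0.5·0.399 + 4·0.125·0.0996 + 1·0.25·0.239 = 0.43605.

0.43605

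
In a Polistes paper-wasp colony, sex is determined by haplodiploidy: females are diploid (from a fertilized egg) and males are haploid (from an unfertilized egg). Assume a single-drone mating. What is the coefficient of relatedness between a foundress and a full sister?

Haplodiploid full sisters inherit their father's entire haploid genome identically (contributing 1/2) and on average half of their mother's contribution (1/2 · 1/2 = 1/4); r = 1/2 + 1/4 = 3/4.

0.75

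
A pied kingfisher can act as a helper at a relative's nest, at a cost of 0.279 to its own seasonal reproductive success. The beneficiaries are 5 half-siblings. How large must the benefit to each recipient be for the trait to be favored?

0.2232

r to a half-sibling = 1/4 (half-sibs share one parent — one path of length 2: r = (1/2)^2 = 1/4).
Hamilton's rule with n recipients of equal r: n·r·B > C, so B > C/(n·r) = 0.279/(5·0.25) = 0.2232.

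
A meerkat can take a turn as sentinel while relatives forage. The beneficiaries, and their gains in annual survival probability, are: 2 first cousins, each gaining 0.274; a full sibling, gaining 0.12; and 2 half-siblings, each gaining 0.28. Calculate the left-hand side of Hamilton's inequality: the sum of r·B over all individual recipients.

r to a first cousin = 0.125 (first cousins share one grandparent pair — two paths of length 4: r = 2·(1/2)^4 = 1/8).
r to a full sibling = 0.5 (full sibs share both parents — two paths of length 2: r = 2·(1/2)^2 = 1/2).
r to a half-sibling = 0.25 (half-sibs share one parent — one path of length 2: r = (1/2)^2 = 1/4).
Summing one r·B term per recipient: 2·0.125·0.274 + 1·0.5·0.12 + 2·0.25·0.28 = 0.2685.

0.2685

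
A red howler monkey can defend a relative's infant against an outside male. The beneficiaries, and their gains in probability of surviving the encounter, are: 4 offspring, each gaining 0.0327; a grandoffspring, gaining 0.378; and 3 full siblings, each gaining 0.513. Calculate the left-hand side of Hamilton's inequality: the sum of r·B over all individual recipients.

r to an offspring = 0.5 (one parent–offspring link: r = (1/2)^1 = 1/2).
r to a grandoffspring = 1/4 (two parent–offspring links: r = (1/2)^2 = 1/4).
r to a full sibling = 0.5 (full sibs share both parents — two paths of length 2: r = 2·(1/2)^2 = 1/2).
Summing one r·B term per recipient: 4·0.5·0.0327 + 1·0.25·0.378 + 3·0.5·0.513 = 0.9294.

0.9294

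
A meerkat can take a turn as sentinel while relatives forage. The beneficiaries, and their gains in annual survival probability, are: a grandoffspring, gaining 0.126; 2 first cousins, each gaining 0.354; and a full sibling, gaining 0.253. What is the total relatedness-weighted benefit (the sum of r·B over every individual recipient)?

0.2465

r to a grandoffspring = 1/4 (two parent–offspring links: r = (1/2)^2 = 1/4).
r to a first cousin = 0.125 (first cousins share one grandparent pair — two paths of length 4: r = 2·(1/2)^4 = 1/8).
r to a full sibling = 0.5 (full sibs share both parents — two paths of length 2: r = 2·(1/2)^2 = 1/2).
Summing one r·B term per recipient: 1·0.25·0.126 + 2·0.125·0.354 + 1·0.5·0.253 = 0.2465.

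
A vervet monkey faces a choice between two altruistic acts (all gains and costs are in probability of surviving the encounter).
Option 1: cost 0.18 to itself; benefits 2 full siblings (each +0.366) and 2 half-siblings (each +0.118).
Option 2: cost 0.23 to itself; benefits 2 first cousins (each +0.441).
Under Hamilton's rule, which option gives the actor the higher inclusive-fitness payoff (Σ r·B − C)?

Option 1

Option 1: r to a full sibling = 0.5.
Option 1: r to a half-sibling = 0.25.
Option 1: Σ r·B − C = (2·0.5·0.366 + 2·0.25·0.118) − 0.18 = 0.245.
Option 2: r to a first cousin = 0.125.
Option 2: Σ r·B − C = (2·0.125·0.441) − 0.23 = -0.11975.
Option 1 has the higher net inclusive-fitness payoff.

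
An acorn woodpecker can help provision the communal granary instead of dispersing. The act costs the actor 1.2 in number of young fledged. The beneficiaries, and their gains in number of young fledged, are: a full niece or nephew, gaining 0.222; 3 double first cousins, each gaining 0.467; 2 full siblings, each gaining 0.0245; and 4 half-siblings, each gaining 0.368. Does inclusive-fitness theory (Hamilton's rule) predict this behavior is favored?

Hamilton's rule: the trait is favored when the sum of r·B over every recipient exceeds the actor's cost C.
r to a full niece or nephew = 1/4 (full aunt/uncle↔niece/nephew: two paths of length 3 through the shared grandparent pair: r = 2·(1/2)^3 = 1/4).
r to a double first cousin = 1/4 (double first cousins share both grandparent pairs — four paths of length 4: r = 4·(1/2)^4 = 1/4).
r to a full sibling = 0.5 (full sibs share both parents — two paths of length 2: r = 2·(1/2)^2 = 1/2).
r to a half-sibling = 1/4 (half-sibs share one parent — one path of length 2: r = (1/2)^2 = 1/4).
Summing one r·B term per recipient: 1·0.25·0.222 + 3·0.25·0.467 + 2·0.5·0.0245 + 4·0.25·0.368 = 0.79825.
0.79825 < 1.2: the indirect benefit is less than the cost.

No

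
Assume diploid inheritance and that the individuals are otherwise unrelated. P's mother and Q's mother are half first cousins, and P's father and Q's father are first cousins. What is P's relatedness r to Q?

Relatedness sums over independent paths through distinct common ancestors.
P and Q are related in two ways: half second cousins through their mothers (r = 1/64) and second cousins through their fathers (r = 1/32).
r = 1/64 + 1/32 = 0.046875.

0.046875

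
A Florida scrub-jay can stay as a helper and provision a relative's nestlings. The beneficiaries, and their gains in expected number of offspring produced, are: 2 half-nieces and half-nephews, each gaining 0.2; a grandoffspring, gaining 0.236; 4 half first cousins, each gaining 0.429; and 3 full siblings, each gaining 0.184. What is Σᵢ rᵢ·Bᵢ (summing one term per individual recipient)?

0.49225

r to a half-niece or half-nephew = 0.125 (half-aunt/uncle↔niece/nephew: one path of length 3: r = (1/2)^3 = 1/8).
r to a grandoffspring = 1/4 (two parent–offspring links: r = (1/2)^2 = 1/4).
r to a half first cousin = 0.0625 (half first cousins share one grandparent — one path of length 4: r = (1/2)^4 = 1/16).
r to a full sibling = 0.5 (full sibs share both parents — two paths of length 2: r = 2·(1/2)^2 = 1/2).
Summing one r·B term per recipient: 2·0.125·0.2 + 1·0.25·0.236 + 4·0.0625·0.429 + 3·0.5·0.184 = 0.49225.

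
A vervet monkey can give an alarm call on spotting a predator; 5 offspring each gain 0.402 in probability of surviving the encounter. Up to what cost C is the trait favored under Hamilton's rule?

r to an offspring = 0.5 (one parent–offspring link: r = (1/2)^1 = 1/2).
Hamilton's rule: n·r·B > C, so the trait is favored while C < n·r·B = 5·0.5·0.402 = 1.005.

1.005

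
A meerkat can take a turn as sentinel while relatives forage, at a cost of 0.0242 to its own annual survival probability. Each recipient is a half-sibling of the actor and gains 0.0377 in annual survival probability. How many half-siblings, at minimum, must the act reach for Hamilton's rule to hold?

r to a half-sibling = 1/4 (half-sibs share one parent — one path of length 2: r = (1/2)^2 = 1/4).
Hamilton's rule: n·r·B > C  ⇒  n > C/(r·B) = 0.0242/(0.25·0.0377) = 2.568.
The smallest integer exceeding 2.568 is 3.

3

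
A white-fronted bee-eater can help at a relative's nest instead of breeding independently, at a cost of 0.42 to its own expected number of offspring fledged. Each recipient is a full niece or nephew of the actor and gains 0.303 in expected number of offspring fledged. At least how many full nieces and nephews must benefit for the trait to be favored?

6

r to a full niece or nephew = 1/4 (full aunt/uncle↔niece/nephew: two paths of length 3 through the shared grandparent pair: r = 2·(1/2)^3 = 1/4).
Hamilton's rule: n·r·B > C  ⇒  n > C/(r·B) = 0.42/(0.25·0.303) = 5.545.
The smallest integer exceeding 5.545 is 6.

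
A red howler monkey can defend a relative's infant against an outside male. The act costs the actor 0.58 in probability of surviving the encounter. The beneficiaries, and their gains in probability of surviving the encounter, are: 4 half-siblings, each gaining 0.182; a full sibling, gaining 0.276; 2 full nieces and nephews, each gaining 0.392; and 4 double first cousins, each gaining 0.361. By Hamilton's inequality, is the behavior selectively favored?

Hamilton's rule: the trait is favored when the sum of r·B over every recipient exceeds the actor's cost C.
r to a half-sibling = 1/4 (half-sibs share one parent — one path of length 2: r = (1/2)^2 = 1/4).
r to a full sibling = 0.5 (full sibs share both parents — two paths of length 2: r = 2·(1/2)^2 = 1/2).
r to a full niece or nephew = 0.25 (full aunt/uncle↔niece/nephew: two paths of length 3 through the shared grandparent pair: r = 2·(1/2)^3 = 1/4).
r to a double first cousin = 1/4 (double first cousins share both grandparent pairs — four paths of length 4: r = 4·(1/2)^4 = 1/4).
Summing one r·B term per recipient: 4·0.25·0.182 + 1·0.5·0.276 + 2·0.25·0.392 + 4·0.25·0.361 = 0.877.
0.877 > 0.58: the indirect benefit exceeds the cost.

Yes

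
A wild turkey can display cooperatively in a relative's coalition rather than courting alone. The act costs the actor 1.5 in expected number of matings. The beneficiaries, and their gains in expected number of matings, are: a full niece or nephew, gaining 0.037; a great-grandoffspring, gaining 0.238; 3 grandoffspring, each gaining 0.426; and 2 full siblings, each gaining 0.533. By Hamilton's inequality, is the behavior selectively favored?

No

Hamilton's rule: the trait is favored when the sum of r·B over every recipient exceeds the actor's cost C.
r to a full niece or nephew = 1/4 (full aunt/uncle↔niece/nephew: two paths of length 3 through the shared grandparent pair: r = 2·(1/2)^3 = 1/4).
r to a great-grandoffspring = 1/8 (three parent–offspring links: r = (1/2)^3 = 1/8).
r to a grandoffspring = 1/4 (two parent–offspring links: r = (1/2)^2 = 1/4).
r to a full sibling = 0.5 (full sibs share both parents — two paths of length 2: r = 2·(1/2)^2 = 1/2).
Summing one r·B term per recipient: 1·0.25·0.037 + 1·0.125·0.238 + 3·0.25·0.426 + 2·0.5·0.533 = 0.8915.
0.8915 < 1.5: the indirect benefit is less than the cost.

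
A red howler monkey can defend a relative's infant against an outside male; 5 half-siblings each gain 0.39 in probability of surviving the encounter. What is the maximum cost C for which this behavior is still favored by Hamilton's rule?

r to a half-sibling = 0.25 (half-sibs share one parent — one path of length 2: r = (1/2)^2 = 1/4).
Hamilton's rule: n·r·B > C, so the trait is favored while C < n·r·B = 5·0.25·0.39 = 0.4875.

0.4875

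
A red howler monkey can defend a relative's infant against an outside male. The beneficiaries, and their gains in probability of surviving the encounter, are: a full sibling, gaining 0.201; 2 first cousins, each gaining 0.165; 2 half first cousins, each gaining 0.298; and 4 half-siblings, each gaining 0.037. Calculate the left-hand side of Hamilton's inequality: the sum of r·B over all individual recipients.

0.216

r to a full sibling = 0.5 (full sibs share both parents — two paths of length 2: r = 2·(1/2)^2 = 1/2).
r to a first cousin = 0.125 (first cousins share one grandparent pair — two paths of length 4: r = 2·(1/2)^4 = 1/8).
r to a half first cousin = 1/16 (half first cousins share one grandparent — one path of length 4: r = (1/2)^4 = 1/16).
r to a half-sibling = 0.25 (half-sibs share one parent — one path of length 2: r = (1/2)^2 = 1/4).
Summing one r·B term per recipient: 1·0.5·0.201 + 2·0.125·0.165 + 2·0.0625·0.298 + 4·0.25·0.037 = 0.216.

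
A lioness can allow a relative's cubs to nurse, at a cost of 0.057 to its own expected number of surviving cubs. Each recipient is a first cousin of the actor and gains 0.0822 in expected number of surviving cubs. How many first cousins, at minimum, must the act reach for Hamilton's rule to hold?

r to a first cousin = 1/8 (first cousins share one grandparent pair — two paths of length 4: r = 2·(1/2)^4 = 1/8).
Hamilton's rule: n·r·B > C  ⇒  n > C/(r·B) = 0.057/(0.125·0.0822) = 5.547.
The smallest integer exceeding 5.547 is 6.

6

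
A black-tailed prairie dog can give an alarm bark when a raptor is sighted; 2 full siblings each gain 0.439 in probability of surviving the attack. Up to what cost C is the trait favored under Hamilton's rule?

0.439

r to a full sibling = 1/2 (full sibs share both parents — two paths of length 2: r = 2·(1/2)^2 = 1/2).
Hamilton's rule: n·r·B > C, so the trait is favored while C < n·r·B = 2·0.5·0.439 = 0.439.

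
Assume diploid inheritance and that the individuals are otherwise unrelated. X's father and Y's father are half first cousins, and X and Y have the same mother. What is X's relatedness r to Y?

Wright's path rule: contributions from independent ancestry routes add.
X and Y are related in two ways: half second cousins through their fathers (r = 1/64) and half-sibs through their shared mother (r = 1/4).
r = 1/64 + 1/4 = 17/64 = 0.265625.

0.265625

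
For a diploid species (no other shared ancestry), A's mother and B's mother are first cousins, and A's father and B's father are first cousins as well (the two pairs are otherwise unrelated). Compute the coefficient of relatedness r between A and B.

With two independent routes of shared ancestry, r is the sum of the two contributions.
A and B are related in two ways: second cousins through their mothers (r = 1/32) and second cousins through their fathers (r = 1/32).
r = 1/32 + 1/32 = 1/16 = 0.0625.

0.0625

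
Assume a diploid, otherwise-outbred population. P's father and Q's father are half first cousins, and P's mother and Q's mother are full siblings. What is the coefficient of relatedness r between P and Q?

0.140625

With two independent routes of shared ancestry, r is the sum of the two contributions.
P and Q are related in two ways: half second cousins through their fathers (r = 1/64) and first cousins through their mothers (r = 1/8).
r = 1/64 + 1/8 = 9/64 = 0.140625.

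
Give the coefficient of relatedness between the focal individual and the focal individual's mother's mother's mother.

0.125

Each parent–offspring link contributes a factor of 1/2, and independent paths through distinct common ancestors add.
Three parent–offspring links: r = (1/2)^3 = 1/8.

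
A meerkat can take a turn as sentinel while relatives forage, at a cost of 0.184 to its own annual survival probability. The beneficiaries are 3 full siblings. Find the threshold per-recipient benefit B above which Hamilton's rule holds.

0.1227

r to a full sibling = 1/2 (full sibs share both parents — two paths of length 2: r = 2·(1/2)^2 = 1/2).
Hamilton's rule with n recipients of equal r: n·r·B > C, so B > C/(n·r) = 0.184/(3·0.5) = 0.1227.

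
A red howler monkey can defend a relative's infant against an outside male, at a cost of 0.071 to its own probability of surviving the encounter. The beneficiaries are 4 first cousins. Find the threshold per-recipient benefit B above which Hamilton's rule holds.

0.142

r to a first cousin = 1/8 (first cousins share one grandparent pair — two paths of length 4: r = 2·(1/2)^4 = 1/8).
Hamilton's rule with n recipients of equal r: n·r·B > C, so B > C/(n·r) = 0.071/(4·0.125) = 0.142.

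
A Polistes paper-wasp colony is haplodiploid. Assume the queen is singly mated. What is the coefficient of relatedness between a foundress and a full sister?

Haplodiploid full sisters inherit their father's entire haploid genome identically (contributing 1/2) and on average half of their mother's contribution (1/2 · 1/2 = 1/4); r = 1/2 + 1/4 = 3/4.

0.75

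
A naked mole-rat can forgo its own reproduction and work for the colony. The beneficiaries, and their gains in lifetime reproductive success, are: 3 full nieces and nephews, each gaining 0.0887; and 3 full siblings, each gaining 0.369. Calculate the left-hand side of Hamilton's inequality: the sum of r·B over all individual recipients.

0.620025

r to a full niece or nephew = 1/4 (full aunt/uncle↔niece/nephew: two paths of length 3 through the shared grandparent pair: r = 2·(1/2)^3 = 1/4).
r to a full sibling = 1/2 (full sibs share both parents — two paths of length 2: r = 2·(1/2)^2 = 1/2).
Summing one r·B term per recipient: 3·0.25·0.0887 + 3·0.5·0.369 = 0.620025.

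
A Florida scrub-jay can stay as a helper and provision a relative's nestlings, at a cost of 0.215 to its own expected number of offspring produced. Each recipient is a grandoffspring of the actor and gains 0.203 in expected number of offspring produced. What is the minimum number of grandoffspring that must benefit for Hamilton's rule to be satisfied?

5

r to a grandoffspring = 0.25 (two parent–offspring links: r = (1/2)^2 = 1/4).
Hamilton's rule: n·r·B > C  ⇒  n > C/(r·B) = 0.215/(0.25·0.203) = 4.236.
The smallest integer exceeding 4.236 is 5.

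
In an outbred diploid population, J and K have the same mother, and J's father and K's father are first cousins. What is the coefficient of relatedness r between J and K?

0.28125

Wright's path rule: contributions from independent ancestry routes add.
J and K are related in two ways: half-sibs through their shared mother (r = 1/4) and second cousins through their fathers (r = 1/32).
r = 1/4 + 1/32 = 9/32 = 0.28125.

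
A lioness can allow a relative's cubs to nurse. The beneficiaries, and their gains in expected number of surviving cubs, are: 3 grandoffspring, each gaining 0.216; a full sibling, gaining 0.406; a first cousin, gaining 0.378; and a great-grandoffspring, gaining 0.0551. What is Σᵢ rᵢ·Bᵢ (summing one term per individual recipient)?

r to a grandoffspring = 1/4 (two parent–offspring links: r = (1/2)^2 = 1/4).
r to a full sibling = 0.5 (full sibs share both parents — two paths of length 2: r = 2·(1/2)^2 = 1/2).
r to a first cousin = 1/8 (first cousins share one grandparent pair — two paths of length 4: r = 2·(1/2)^4 = 1/8).
r to a great-grandoffspring = 0.125 (three parent–offspring links: r = (1/2)^3 = 1/8).
Summing one r·B term per recipient: 3·0.25·0.216 + 1·0.5·0.406 + 1·0.125·0.378 + 1·0.125·0.0551 = 0.4191375.

0.4191375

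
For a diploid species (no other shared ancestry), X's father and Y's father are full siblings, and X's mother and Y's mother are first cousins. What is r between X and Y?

0.15625

Wright's path rule: contributions from independent ancestry routes add.
X and Y are related in two ways: first cousins through their fathers (r = 1/8) and second cousins through their mothers (r = 1/32).
r = 1/8 + 1/32 = 0.15625.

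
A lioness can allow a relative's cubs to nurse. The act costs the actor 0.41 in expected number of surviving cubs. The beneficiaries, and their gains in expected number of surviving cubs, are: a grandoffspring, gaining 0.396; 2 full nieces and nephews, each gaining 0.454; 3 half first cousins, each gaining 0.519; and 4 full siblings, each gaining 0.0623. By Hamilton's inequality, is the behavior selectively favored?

Yes

Hamilton's rule: the trait is favored when the sum of r·B over every recipient exceeds the actor's cost C.
r to a grandoffspring = 1/4 (two parent–offspring links: r = (1/2)^2 = 1/4).
r to a full niece or nephew = 0.25 (full aunt/uncle↔niece/nephew: two paths of length 3 through the shared grandparent pair: r = 2·(1/2)^3 = 1/4).
r to a half first cousin = 0.0625 (half first cousins share one grandparent — one path of length 4: r = (1/2)^4 = 1/16).
r to a full sibling = 0.5 (full sibs share both parents — two paths of length 2: r = 2·(1/2)^2 = 1/2).
Summing one r·B term per recipient: 1·0.25·0.396 + 2·0.25·0.454 + 3·0.0625·0.519 + 4·0.5·0.0623 = 0.5479125.
0.5479125 > 0.41: the indirect benefit exceeds the cost.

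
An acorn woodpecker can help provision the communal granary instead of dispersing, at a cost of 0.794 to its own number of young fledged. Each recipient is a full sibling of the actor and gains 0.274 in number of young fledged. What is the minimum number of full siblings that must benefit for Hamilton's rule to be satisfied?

r to a full sibling = 1/2 (full sibs share both parents — two paths of length 2: r = 2·(1/2)^2 = 1/2).
Hamilton's rule: n·r·B > C  ⇒  n > C/(r·B) = 0.794/(0.5·0.274) = 5.796.
The smallest integer exceeding 5.796 is 6.

6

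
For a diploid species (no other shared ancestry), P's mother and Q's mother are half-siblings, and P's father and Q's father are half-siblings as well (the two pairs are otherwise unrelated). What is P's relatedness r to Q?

0.125

Relatedness sums over independent paths through distinct common ancestors.
P and Q are related in two ways: half first cousins through their mothers (r = 1/16) and half first cousins through their fathers (r = 1/16).
r = 1/16 + 1/16 = 1/8 = 0.125.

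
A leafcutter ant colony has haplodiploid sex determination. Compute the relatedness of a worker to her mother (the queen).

One meiotic link between diploid queen and diploid daughter: r = 1/2.

0.5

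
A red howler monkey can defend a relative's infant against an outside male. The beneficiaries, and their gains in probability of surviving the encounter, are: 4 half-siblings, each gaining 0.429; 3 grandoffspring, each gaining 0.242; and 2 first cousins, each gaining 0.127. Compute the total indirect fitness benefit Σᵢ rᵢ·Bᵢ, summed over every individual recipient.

0.64225

r to a half-sibling = 1/4 (half-sibs share one parent — one path of length 2: r = (1/2)^2 = 1/4).
r to a grandoffspring = 0.25 (two parent–offspring links: r = (1/2)^2 = 1/4).
r to a first cousin = 0.125 (first cousins share one grandparent pair — two paths of length 4: r = 2·(1/2)^4 = 1/8).
Summing one r·B term per recipient: 4·0.25·0.429 + 3·0.25·0.242 + 2·0.125·0.127 = 0.64225.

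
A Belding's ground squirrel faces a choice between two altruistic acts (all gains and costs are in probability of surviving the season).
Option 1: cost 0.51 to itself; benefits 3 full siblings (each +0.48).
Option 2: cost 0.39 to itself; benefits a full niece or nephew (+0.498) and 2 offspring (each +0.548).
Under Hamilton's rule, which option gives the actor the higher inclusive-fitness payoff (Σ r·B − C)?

Option 1: r to a full sibling = 0.5.
Option 1: Σ r·B − C = (3·0.5·0.48) − 0.51 = 0.21.
Option 2: r to a full niece or nephew = 0.25.
Option 2: r to an offspring = 0.5.
Option 2: Σ r·B − C = (1·0.25·0.498 + 2·0.5·0.548) − 0.39 = 0.2825.
Option 2 has the higher net inclusive-fitness payoff.

Option 2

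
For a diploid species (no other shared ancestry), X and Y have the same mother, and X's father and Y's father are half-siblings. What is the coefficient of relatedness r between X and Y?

0.3125

Independent pedigree routes through distinct common ancestors add.
X and Y are related in two ways: half-sibs through their shared mother (r = 1/4) and half first cousins through their fathers (r = 1/16).
r = 1/4 + 1/16 = 5/16 = 0.3125.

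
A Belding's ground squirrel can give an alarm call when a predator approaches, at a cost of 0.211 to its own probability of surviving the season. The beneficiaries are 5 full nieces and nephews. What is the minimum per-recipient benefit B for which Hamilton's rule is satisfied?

r to a full niece or nephew = 1/4 (full aunt/uncle↔niece/nephew: two paths of length 3 through the shared grandparent pair: r = 2·(1/2)^3 = 1/4).
Hamilton's rule with n recipients of equal r: n·r·B > C, so B > C/(n·r) = 0.211/(5·0.25) = 0.1688.

0.1688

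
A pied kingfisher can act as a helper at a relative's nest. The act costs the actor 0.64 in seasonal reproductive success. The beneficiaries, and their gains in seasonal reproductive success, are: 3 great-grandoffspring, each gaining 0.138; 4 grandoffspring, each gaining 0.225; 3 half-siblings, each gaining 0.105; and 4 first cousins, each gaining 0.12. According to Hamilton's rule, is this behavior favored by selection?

No

Hamilton's rule: the trait is favored when the sum of r·B over every recipient exceeds the actor's cost C.
r to a great-grandoffspring = 0.125 (three parent–offspring links: r = (1/2)^3 = 1/8).
r to a grandoffspring = 0.25 (two parent–offspring links: r = (1/2)^2 = 1/4).
r to a half-sibling = 0.25 (half-sibs share one parent — one path of length 2: r = (1/2)^2 = 1/4).
r to a first cousin = 0.125 (first cousins share one grandparent pair — two paths of length 4: r = 2·(1/2)^4 = 1/8).
Summing one r·B term per recipient: 3·0.125·0.138 + 4·0.25·0.225 + 3·0.25·0.105 + 4·0.125·0.12 = 0.4155.
0.4155 < 0.64: the indirect benefit is less than the cost.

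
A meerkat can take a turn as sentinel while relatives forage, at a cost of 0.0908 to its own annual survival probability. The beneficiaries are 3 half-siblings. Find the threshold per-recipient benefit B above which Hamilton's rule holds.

r to a half-sibling = 1/4 (half-sibs share one parent — one path of length 2: r = (1/2)^2 = 1/4).
Hamilton's rule with n recipients of equal r: n·r·B > C, so B > C/(n·r) = 0.0908/(3·0.25) = 0.1211.

0.1211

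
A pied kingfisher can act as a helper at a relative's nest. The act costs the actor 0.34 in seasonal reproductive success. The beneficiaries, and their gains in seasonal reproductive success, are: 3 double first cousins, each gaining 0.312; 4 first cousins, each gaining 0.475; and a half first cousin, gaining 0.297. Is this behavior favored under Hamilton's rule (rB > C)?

Yes

Hamilton's rule: the trait is favored when the sum of r·B over every recipient exceeds the actor's cost C.
r to a double first cousin = 1/4 (double first cousins share both grandparent pairs — four paths of length 4: r = 4·(1/2)^4 = 1/4).
r to a first cousin = 0.125 (first cousins share one grandparent pair — two paths of length 4: r = 2·(1/2)^4 = 1/8).
r to a half first cousin = 0.0625 (half first cousins share one grandparent — one path of length 4: r = (1/2)^4 = 1/16).
Summing one r·B term per recipient: 3·0.25·0.312 + 4·0.125·0.475 + 1·0.0625·0.297 = 0.4900625.
0.4900625 > 0.34: the indirect benefit exceeds the cost.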